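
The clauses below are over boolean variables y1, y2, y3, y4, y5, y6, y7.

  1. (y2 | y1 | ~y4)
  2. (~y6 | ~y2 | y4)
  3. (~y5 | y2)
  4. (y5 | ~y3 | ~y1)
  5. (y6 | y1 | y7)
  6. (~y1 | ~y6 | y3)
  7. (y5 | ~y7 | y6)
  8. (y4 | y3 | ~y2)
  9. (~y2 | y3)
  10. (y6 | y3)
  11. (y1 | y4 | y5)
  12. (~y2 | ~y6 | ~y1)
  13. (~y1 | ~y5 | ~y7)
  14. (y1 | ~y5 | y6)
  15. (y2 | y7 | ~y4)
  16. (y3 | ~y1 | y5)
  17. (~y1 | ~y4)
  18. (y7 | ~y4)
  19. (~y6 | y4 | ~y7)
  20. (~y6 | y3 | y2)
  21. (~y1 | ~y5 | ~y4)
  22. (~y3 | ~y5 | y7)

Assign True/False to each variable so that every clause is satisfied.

y1=False  y2=True  y3=True  y4=True  y5=False  y6=True  y7=True

Check each clause:
  1. (~y4 | y2 | y1) — y2 is true.
  2. (~y2 | y4 | ~y6) — y4 is true.
  3. (~y5 | y2) — y2 is true.
  4. (~y3 | ~y1 | y5) — ~y1 is true.
  5. (y7 | y1 | y6) — y6 is true.
  6. (y3 | ~y6 | ~y1) — y3 is true.
  7. (y6 | ~y7 | y5) — y6 is true.
  8. (y3 | y4 | ~y2) — y3 is true.
  9. (~y2 | y3) — y3 is true.
  10. (y3 | y6) — y3 is true.
  11. (y5 | y1 | y4) — y4 is true.
  12. (~y2 | ~y1 | ~y6) — ~y1 is true.
  13. (~y5 | ~y7 | ~y1) — ~y5 is true.
  14. (~y5 | y6 | y1) — ~y5 is true.
  15. (y2 | y7 | ~y4) — y2 is true.
  16. (y3 | ~y1 | y5) — y3 is true.
  17. (~y1 | ~y4) — ~y1 is true.
  18. (y7 | ~y4) — y7 is true.
  19. (~y6 | y4 | ~y7) — y4 is true.
  20. (~y6 | y2 | y3) — y3 is true.
  21. (~y4 | ~y1 | ~y5) — ~y5 is true.
  22. (~y5 | y7 | ~y3) — ~y5 is true.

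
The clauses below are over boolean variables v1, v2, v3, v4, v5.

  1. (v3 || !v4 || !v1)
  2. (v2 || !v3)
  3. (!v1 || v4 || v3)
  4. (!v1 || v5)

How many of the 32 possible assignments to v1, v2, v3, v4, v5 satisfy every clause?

14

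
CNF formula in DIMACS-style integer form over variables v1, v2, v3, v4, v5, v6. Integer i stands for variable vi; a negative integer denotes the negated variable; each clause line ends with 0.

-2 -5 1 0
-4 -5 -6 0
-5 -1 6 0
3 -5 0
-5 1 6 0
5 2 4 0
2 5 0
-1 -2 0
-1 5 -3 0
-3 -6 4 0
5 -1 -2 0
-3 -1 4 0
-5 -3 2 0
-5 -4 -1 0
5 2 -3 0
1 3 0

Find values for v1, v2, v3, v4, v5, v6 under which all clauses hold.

v1=False, v2=True, v3=True, v4=True, v5=False, v6=True

Check each clause:
  1. (~v5 | v1 | ~v2) — ~v5 is true.
  2. (~v5 | ~v4 | ~v6) — ~v5 is true.
  3. (~v5 | v6 | ~v1) — ~v5 is true.
  4. (v3 | ~v5) — v3 is true.
  5. (v1 | ~v5 | v6) — ~v5 is true.
  6. (v4 | v2 | v5) — v2 is true.
  7. (v5 | v2) — v2 is true.
  8. (~v1 | ~v2) — ~v1 is true.
  9. (~v3 | ~v1 | v5) — ~v1 is true.
  10. (~v3 | v4 | ~v6) — v4 is true.
  11. (~v2 | ~v1 | v5) — ~v1 is true.
  12. (~v3 | ~v1 | v4) — v4 is true.
  13. (v2 | ~v5 | ~v3) — v2 is true.
  14. (~v1 | ~v4 | ~v5) — ~v5 is true.
  15. (v2 | v5 | ~v3) — v2 is true.
  16. (v3 | v1) — v3 is true.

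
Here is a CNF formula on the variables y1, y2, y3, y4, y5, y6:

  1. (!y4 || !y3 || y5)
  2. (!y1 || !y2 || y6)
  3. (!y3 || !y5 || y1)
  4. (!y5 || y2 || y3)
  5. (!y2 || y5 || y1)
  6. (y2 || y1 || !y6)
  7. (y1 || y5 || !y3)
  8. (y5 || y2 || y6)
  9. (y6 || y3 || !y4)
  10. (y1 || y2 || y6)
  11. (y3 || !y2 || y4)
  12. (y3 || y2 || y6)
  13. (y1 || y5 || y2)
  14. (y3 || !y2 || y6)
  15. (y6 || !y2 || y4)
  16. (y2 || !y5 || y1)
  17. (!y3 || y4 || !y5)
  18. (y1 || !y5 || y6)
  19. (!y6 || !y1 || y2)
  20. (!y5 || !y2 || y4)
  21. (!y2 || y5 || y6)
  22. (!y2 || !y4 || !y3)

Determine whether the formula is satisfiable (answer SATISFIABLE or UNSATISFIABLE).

SATISFIABLE

Set y1 = True and propagate.
Set y2 = False and propagate.
  then y6 is forced to False.
  then y5 is forced to True.
  then y3 is forced to True.
  then y4 is forced to True.
So y1=True, y2=False, y3=True, y4=True, y5=True, y6=False is a satisfying assignment.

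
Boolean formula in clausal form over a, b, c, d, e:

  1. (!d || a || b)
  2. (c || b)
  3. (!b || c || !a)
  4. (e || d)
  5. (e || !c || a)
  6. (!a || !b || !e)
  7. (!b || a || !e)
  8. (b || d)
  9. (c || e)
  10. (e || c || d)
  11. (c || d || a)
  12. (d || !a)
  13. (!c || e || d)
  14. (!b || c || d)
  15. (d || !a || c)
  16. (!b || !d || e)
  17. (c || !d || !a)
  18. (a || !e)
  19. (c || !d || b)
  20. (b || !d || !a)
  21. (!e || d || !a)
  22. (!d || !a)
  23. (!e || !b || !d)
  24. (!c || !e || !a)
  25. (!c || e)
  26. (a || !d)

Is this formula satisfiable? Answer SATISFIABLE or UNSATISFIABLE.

UNSATISFIABLE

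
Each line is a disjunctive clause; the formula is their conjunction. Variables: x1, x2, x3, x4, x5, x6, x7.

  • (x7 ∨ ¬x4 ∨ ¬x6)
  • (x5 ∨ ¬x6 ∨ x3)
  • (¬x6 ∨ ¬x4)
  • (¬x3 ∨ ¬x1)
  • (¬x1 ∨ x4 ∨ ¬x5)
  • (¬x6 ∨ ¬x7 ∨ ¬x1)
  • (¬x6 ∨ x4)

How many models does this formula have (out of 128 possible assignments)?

44

Case analysis on x6 and x4:
  x6=T, x4=T: a clause becomes empty — 0.
  x6=T, x4=F: a clause becomes empty — 0.
  x6=F, x4=T: x2, x5, x7 free; 3 ways for (x1,x3) × 2^3 = 24.
  x6=F, x4=F: x2, x7 free; 5 ways for (x1,x3,x5) × 2^2 = 20.
Total: 0 + 0 + 24 + 20 = 44.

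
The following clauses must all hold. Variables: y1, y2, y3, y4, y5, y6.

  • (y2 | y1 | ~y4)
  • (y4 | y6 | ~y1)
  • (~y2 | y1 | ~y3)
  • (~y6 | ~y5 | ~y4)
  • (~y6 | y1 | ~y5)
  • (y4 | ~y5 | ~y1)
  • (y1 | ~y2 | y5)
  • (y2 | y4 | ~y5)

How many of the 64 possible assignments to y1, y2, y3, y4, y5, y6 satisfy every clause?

Split on y1, then y4.
  y1=1, y4=1: y2, y3 free; 3 ways for (y5,y6) × 2^2 = 12.
  y1=1, y4=0: remaining (y2,y3,y5,y6) ∈ {(0,0,0,1); (0,1,0,1); (1,0,0,1); (1,1,0,1)} — 4.
  y1=0, y4=1: remaining (y2,y3,y5,y6) ∈ {(1,0,1,0)} — 1.
  y1=0, y4=0: 5 of the 16 assignments to (y2,y3,y5,y6) work.
Total: 12 + 4 + 1 + 5 = 22.

22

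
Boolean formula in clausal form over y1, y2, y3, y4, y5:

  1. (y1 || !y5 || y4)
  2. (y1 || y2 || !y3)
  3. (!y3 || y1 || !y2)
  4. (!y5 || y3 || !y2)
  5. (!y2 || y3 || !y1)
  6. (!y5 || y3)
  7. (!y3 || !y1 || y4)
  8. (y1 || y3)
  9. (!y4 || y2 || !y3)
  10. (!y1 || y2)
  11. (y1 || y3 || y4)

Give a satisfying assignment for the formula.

y1=True  y2=True  y3=True  y4=True  y5=True

Check each clause:
  1. (!y5 || y4 || y1) — y1 is true.
  2. (y1 || !y3 || y2) — y1 is true.
  3. (!y3 || y1 || !y2) — y1 is true.
  4. (y3 || !y5 || !y2) — y3 is true.
  5. (!y1 || !y2 || y3) — y3 is true.
  6. (y3 || !y5) — y3 is true.
  7. (y4 || !y1 || !y3) — y4 is true.
  8. (y3 || y1) — y1 is true.
  9. (y2 || !y3 || !y4) — y2 is true.
  10. (y2 || !y1) — y2 is true.
  11. (y3 || y4 || y1) — y1 is true.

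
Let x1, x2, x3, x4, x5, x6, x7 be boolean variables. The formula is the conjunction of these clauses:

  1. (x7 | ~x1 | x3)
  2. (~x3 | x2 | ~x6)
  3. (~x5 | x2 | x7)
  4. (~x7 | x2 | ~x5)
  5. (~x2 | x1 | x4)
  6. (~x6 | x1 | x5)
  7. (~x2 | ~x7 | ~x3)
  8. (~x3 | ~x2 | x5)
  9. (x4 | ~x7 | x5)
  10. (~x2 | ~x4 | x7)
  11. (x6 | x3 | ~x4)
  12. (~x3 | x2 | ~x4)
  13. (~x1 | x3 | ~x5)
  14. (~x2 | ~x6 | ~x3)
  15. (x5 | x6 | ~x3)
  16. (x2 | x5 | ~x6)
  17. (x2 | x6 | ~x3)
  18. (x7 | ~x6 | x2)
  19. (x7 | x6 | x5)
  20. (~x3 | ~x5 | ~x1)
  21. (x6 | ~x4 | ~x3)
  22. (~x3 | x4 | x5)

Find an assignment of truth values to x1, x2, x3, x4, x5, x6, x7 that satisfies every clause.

x1=T, x2=T, x3=F, x4=T, x5=F, x6=T, x7=T

Branch on x1: take x1 = True.
Set x2 = True and propagate.
The remaining clauses are satisfied by x3 = False, x4 = True, x5 = False, x6 = True, x7 = True.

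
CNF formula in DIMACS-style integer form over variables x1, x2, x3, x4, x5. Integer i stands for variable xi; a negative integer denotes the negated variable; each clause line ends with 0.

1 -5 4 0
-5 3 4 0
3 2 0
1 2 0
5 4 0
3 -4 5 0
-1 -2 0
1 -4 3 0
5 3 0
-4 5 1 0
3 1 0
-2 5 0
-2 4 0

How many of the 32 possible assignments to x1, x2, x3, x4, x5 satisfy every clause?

4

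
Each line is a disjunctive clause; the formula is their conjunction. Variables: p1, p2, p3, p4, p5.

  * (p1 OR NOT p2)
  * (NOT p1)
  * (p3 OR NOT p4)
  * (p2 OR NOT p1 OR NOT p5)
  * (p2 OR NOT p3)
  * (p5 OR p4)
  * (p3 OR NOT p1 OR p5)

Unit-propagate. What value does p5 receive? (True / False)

True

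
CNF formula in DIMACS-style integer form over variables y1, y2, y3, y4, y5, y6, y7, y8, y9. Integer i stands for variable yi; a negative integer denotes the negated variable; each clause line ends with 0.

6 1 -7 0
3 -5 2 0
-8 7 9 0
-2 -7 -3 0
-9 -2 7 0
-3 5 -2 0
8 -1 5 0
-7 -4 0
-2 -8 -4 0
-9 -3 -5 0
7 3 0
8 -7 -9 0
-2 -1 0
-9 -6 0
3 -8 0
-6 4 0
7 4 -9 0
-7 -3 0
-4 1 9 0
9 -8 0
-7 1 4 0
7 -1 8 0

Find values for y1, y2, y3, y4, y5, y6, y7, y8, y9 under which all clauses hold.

Set y1 = True and propagate.
  then y2 is forced to False.
Try y3 = True.
  then y7 is forced to False.
  then y8 is forced to True.
  then y9 is forced to True.
  then y5 is forced to False.
  then y6 is forced to False.
  then y4 is forced to True.

y1=True, y2=False, y3=True, y4=True, y5=False, y6=False, y7=False, y8=True, y9=True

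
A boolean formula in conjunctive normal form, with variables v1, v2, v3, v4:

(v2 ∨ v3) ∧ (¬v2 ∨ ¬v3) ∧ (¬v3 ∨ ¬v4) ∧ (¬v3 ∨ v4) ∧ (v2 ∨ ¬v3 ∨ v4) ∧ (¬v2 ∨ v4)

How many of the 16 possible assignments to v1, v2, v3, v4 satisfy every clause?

The models are:
  v1=F v2=T v3=F v4=T
  v1=T v2=T v3=F v4=T
Count: 2.

2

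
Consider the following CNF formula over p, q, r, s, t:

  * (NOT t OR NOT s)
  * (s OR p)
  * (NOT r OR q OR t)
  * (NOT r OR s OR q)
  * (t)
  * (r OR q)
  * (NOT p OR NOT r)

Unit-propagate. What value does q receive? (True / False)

(t) stands alone — t = True.
From (NOT t OR NOT s) and t = True: s = False.
From (p OR s) and s = False: p = True.
(NOT r OR NOT p): since p = True, the clause reduces to (NOT r). r = False.
In (r OR q), r is now false; q must hold, so q = True.

True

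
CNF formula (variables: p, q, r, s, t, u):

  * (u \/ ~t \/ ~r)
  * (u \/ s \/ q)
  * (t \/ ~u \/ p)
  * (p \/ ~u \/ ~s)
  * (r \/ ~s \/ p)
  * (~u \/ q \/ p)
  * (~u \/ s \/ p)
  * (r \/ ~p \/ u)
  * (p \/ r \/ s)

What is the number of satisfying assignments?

22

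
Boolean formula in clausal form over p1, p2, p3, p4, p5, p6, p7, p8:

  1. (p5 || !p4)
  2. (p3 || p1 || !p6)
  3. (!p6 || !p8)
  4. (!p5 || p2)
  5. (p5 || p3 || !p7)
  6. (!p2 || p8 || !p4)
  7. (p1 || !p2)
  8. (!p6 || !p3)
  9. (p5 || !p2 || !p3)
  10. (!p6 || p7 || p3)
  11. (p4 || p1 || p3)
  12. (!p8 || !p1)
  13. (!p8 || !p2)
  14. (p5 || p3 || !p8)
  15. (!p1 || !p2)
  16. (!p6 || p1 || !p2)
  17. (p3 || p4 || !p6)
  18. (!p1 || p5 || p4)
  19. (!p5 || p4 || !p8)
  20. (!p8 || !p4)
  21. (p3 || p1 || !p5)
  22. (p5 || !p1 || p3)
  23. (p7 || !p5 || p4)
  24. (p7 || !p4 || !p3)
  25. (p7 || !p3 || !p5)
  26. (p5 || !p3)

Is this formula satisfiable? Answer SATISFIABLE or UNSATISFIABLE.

UNSATISFIABLE

p3 = True:
  propagation gives p6=False, p5=True, p2=True, p1=True; an empty clause results — contradiction.
p3 = False:
  p1 = True:
    propagation gives p8=False, p2=False, p5=False; an empty clause results — contradiction.
  p1 = False:
    propagation gives p6=False, p2=False, p5=False, p4=False; an empty clause results — contradiction.
Every branch closes, so no satisfying assignment exists.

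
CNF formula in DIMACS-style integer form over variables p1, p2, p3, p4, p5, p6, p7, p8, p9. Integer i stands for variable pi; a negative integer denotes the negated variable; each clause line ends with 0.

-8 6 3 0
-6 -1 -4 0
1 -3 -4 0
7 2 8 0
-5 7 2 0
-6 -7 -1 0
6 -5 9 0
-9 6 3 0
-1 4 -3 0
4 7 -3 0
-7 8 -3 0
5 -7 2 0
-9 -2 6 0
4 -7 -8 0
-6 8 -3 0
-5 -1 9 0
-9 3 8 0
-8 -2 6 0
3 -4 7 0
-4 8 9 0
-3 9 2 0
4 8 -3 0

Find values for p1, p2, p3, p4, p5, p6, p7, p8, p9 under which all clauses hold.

Try p1 = True.
The remaining clauses are satisfied by p2 = True, p3 = False, p4 = False, p5 = False, p6 = True, p7 = False, p8 = True, p9 = False.

p1=T  p2=T  p3=F  p4=F  p5=F  p6=T  p7=F  p8=T  p9=F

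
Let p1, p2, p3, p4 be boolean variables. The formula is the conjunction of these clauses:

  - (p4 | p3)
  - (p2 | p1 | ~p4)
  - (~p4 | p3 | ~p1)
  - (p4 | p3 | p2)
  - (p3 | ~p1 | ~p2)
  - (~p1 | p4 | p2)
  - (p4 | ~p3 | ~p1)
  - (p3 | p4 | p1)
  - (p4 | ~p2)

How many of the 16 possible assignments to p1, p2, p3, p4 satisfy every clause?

Satisfying assignments:
  p1=0 p2=0 p3=1 p4=0
  p1=0 p2=1 p3=0 p4=1
  p1=0 p2=1 p3=1 p4=1
  p1=1 p2=0 p3=1 p4=1
  p1=1 p2=1 p3=1 p4=1
Count: 5.

5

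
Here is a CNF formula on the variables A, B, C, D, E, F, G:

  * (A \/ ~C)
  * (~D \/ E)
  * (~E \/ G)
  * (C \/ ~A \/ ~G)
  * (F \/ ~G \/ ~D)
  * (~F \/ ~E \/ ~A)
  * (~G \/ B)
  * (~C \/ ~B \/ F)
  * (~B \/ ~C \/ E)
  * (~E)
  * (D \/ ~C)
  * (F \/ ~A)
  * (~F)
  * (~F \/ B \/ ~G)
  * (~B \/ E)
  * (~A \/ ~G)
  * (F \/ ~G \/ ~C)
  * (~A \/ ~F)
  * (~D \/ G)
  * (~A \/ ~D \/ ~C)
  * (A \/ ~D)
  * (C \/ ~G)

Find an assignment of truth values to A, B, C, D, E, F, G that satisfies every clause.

(~E) is a unit clause, so E = False.
Unit propagation: (~D) forces D = False.
(~C) is a unit clause, so C = False.
Unit propagation: (~F) forces F = False.
The clause (~A) is unit: A must be False.
The clause (~B) is unit: B must be False.
The clause (~G) is unit: G must be False.
Check each clause:
  1. (~C \/ A) — ~C is true.
  2. (~D \/ E) — ~D is true.
  3. (~E \/ G) — ~E is true.
  4. (~G \/ ~A \/ C) — ~G is true.
  5. (F \/ ~D \/ ~G) — ~G is true.
  6. (~E \/ ~A \/ ~F) — ~F is true.
  7. (B \/ ~G) — ~G is true.
  8. (~C \/ ~B \/ F) — ~C is true.
  9. (~C \/ ~B \/ E) — ~C is true.
  10. (~E) — ~E is true.
  11. (D \/ ~C) — ~C is true.
  12. (F \/ ~A) — ~A is true.
  13. (~F) — ~F is true.
  14. (~F \/ B \/ ~G) — ~G is true.
  15. (E \/ ~B) — ~B is true.
  16. (~G \/ ~A) — ~G is true.
  17. (F \/ ~G \/ ~C) — ~G is true.
  18. (~F \/ ~A) — ~F is true.
  19. (G \/ ~D) — ~D is true.
  20. (~C \/ ~D \/ ~A) — ~D is true.
  21. (A \/ ~D) — ~D is true.
  22. (~G \/ C) — ~G is true.

A=False  B=False  C=False  D=False  E=False  F=False  G=False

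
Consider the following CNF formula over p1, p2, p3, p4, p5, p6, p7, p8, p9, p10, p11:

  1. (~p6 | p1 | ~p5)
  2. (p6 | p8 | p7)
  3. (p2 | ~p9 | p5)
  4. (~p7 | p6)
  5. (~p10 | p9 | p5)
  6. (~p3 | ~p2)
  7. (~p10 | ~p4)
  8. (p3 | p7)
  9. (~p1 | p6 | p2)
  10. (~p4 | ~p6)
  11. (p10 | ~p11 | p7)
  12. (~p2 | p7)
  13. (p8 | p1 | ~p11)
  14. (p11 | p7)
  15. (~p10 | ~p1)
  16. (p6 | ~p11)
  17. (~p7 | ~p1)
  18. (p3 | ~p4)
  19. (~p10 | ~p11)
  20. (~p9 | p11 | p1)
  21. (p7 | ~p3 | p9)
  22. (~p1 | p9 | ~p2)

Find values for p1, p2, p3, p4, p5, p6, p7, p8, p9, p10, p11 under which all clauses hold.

p1=0  p2=1  p3=0  p4=0  p5=0  p6=1  p7=1  p8=1  p9=0  p10=0  p11=1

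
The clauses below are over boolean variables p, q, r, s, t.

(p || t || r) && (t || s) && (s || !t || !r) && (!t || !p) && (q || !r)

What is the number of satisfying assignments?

Split on t, then r.
  t=1, r=1: remaining (p,q,s) ∈ {(0,1,1)} — 1.
  t=1, r=0: remaining (p,q,s) ∈ {(0,0,0); (0,0,1); (0,1,0); (0,1,1)} — 4.
  t=0, r=1: remaining (p,q,s) ∈ {(0,1,1); (1,1,1)} — 2.
  t=0, r=0: remaining (p,q,s) ∈ {(1,0,1); (1,1,1)} — 2.
Total: 1 + 4 + 2 + 2 = 9.

9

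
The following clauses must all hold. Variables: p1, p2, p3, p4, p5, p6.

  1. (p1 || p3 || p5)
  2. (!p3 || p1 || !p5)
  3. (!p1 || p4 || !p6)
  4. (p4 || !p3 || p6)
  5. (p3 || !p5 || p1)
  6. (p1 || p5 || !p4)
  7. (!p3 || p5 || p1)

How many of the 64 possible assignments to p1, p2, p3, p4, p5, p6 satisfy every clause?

20

Split on p1, then p3.
  p1=1, p3=1: forces p4=1; p2, p5, p6 free → 2^3 = 8.
  p1=1, p3=0: p2, p5 free; 3 ways for (p4,p6) × 2^2 = 12.
  p1=0, p3=1: a clause becomes empty — 0.
  p1=0, p3=0: a clause becomes empty — 0.
Total: 8 + 12 + 0 + 0 = 20.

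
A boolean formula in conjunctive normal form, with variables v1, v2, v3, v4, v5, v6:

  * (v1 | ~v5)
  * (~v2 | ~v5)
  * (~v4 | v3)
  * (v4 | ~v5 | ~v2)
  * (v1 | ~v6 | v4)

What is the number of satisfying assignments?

26

Split on v4, then v5.
  v4=T, v5=T: remaining (v1,v2,v3,v6) ∈ {(T,F,T,F); (T,F,T,T)} — 2.
  v4=T, v5=F: forces v3=T; v1, v2, v6 free → 2^3 = 8.
  v4=F, v5=T: remaining (v1,v2,v3,v6) ∈ {(T,F,F,F); (T,F,F,T); (T,F,T,F); (T,F,T,T)} — 4.
  v4=F, v5=F: v2, v3 free; 3 ways for (v1,v6) × 2^2 = 12.
Total: 2 + 8 + 4 + 12 = 26.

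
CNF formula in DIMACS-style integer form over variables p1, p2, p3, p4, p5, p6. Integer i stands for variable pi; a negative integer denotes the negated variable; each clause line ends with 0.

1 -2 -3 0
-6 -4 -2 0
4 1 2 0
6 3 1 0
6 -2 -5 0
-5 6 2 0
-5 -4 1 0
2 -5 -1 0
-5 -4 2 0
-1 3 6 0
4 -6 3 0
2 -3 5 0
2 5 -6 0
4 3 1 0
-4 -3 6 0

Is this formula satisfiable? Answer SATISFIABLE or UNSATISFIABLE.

SATISFIABLE

Branch on p1: take p1 = True.
For the remaining variables, p2 = True, p3 = True, p4 = False, p5 = False, p6 = False works.
Every clause has at least one true literal under this assignment.
So p1 = True, p2 = True, p3 = True, p4 = False, p5 = False, p6 = False is a satisfying assignment.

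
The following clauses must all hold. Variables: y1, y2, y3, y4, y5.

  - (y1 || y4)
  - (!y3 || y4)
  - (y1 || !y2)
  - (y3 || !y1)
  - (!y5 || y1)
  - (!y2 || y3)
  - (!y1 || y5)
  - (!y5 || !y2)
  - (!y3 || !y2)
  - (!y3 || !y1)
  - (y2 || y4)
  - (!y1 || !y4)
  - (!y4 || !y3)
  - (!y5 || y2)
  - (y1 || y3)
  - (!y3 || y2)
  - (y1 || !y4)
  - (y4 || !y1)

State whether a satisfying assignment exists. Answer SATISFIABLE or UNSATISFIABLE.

y1 = True:
  propagation gives y3=True; an empty clause results — contradiction.
y1 = False:
  propagation gives y4=True; an empty clause results — contradiction.
Every branch closes, so no satisfying assignment exists.

UNSATISFIABLE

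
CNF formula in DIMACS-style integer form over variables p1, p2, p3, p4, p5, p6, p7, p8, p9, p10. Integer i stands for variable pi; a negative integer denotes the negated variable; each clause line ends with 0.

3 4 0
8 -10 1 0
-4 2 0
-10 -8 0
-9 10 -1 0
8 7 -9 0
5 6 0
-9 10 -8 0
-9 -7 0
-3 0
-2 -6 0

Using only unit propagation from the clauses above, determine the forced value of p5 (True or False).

(¬p3) is a unit clause: p3 = False.
(p3 ∨ p4): since p3 = False, the clause reduces to (p4). p4 = True.
From (¬p4 ∨ p2) and p4 = True: p2 = True.
(¬p2 ∨ ¬p6): since p2 = True, the clause reduces to (¬p6). p6 = False.
From (p6 ∨ p5) and p6 = False: p5 = True.

True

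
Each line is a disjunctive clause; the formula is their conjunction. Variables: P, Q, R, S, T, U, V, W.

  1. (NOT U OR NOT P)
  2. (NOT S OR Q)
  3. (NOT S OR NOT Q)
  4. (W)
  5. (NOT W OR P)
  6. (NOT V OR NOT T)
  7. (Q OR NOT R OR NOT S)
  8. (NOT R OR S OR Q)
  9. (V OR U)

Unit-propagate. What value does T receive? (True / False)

False

(W) is a unit clause: W = True.
(NOT W OR P) with W = True leaves only P, so P = True.
In (NOT U OR NOT P), NOT P is now false; NOT U must hold, so U = False.
From (V OR U) and U = False: V = True.
From (NOT V OR NOT T) and V = True: T = False.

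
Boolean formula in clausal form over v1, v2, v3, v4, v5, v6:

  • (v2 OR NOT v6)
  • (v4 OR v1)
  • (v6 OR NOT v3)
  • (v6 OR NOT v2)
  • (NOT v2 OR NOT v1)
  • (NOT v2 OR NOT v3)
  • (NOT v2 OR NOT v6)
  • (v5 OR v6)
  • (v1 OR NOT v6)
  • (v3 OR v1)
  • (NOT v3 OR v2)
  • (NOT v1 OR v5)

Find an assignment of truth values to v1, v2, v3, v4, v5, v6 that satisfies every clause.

v4 occurs only positively in the remaining clauses — set v4 = True.
v5 occurs only positively in the remaining clauses — set v5 = True.
Branch on v1: take v1 = True.
  then v2 is forced to False.
  then v6 is forced to False.
  then v3 is forced to False.

v1=1, v2=0, v3=0, v4=1, v5=1, v6=0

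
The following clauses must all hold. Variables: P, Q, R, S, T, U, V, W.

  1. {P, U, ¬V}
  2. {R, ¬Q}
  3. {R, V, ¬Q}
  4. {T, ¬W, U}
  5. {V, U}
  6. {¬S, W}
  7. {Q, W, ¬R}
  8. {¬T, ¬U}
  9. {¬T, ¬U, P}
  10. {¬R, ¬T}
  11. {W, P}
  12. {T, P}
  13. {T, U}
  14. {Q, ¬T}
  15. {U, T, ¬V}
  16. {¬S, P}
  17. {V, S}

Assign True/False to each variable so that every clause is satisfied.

P occurs only positively in the remaining clauses — set P = True.
Set Q = False and propagate.
  then T is forced to False.
  then U is forced to True.
Set R = False and propagate.
Set S = True and propagate.
  then W is forced to True.
V is now unconstrained; take V = False.

P = True, Q = False, R = False, S = True, T = False, U = True, V = False, W = True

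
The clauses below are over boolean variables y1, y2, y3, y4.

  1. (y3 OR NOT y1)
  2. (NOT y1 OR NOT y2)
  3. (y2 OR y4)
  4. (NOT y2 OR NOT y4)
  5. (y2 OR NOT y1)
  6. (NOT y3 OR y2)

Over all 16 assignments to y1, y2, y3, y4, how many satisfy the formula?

3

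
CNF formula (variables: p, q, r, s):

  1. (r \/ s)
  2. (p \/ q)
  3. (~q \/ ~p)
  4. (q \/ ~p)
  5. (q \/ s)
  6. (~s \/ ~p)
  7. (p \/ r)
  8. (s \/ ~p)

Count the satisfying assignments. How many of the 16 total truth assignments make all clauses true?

2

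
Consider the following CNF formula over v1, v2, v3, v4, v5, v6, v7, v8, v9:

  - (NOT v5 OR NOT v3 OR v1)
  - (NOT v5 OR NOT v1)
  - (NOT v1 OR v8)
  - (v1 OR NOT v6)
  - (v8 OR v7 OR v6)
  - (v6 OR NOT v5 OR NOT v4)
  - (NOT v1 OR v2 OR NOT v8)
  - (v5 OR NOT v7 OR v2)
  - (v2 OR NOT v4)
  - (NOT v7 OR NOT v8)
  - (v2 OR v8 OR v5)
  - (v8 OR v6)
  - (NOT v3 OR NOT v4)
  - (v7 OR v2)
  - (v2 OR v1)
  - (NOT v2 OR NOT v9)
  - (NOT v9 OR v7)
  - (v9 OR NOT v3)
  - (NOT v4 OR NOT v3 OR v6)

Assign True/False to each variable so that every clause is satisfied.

v1=T, v2=T, v3=F, v4=T, v5=F, v6=T, v7=F, v8=T, v9=F

Pure literal: v3 appears only negated; assign v3 = False.
Set v1 = True and propagate.
  then v5 is forced to False.
  then v8 is forced to True.
  then v2 is forced to True.
  then v7 is forced to False.
  then v9 is forced to False.
v4, v6 are now unconstrained; take v4 = True, v6 = True.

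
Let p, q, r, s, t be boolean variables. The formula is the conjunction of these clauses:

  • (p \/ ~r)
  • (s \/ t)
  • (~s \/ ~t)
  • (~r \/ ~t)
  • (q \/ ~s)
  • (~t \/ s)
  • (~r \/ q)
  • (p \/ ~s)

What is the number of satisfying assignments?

Satisfying assignments:
  p=1 q=1 r=0 s=1 t=0
  p=1 q=1 r=1 s=1 t=0
That's 2 in total.

2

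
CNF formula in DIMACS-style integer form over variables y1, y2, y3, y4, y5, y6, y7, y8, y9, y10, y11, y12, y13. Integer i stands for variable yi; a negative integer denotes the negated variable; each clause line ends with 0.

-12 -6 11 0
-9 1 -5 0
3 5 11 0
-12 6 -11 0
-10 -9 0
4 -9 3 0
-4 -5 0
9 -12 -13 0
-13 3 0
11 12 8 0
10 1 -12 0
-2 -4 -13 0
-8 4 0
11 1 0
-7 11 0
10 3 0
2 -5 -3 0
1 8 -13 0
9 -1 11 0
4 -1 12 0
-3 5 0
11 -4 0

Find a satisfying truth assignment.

y13 occurs only negated in the remaining clauses — set y13 = False.
Branch on y1: take y1 = True.
The remaining clauses are satisfied by y2 = False, y3 = False, y4 = True, y5 = False, y6 = True, y7 = True, y8 = False, y9 = False, y10 = True, y11 = True, y12 = True.

y1=True  y2=False  y3=False  y4=True  y5=False  y6=True  y7=True  y8=False  y9=False  y10=True  y11=True  y12=True  y13=False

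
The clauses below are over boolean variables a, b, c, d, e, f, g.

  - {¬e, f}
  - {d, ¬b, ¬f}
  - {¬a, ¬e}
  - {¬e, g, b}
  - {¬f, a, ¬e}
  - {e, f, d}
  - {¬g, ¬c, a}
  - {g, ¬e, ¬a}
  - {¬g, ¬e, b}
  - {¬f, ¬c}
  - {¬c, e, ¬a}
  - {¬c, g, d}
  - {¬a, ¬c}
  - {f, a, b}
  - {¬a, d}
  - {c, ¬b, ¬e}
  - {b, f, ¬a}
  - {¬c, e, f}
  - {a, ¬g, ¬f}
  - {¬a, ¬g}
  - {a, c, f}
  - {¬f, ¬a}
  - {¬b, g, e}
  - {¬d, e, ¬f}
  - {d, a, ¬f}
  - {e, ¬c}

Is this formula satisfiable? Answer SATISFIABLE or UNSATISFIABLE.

UNSATISFIABLE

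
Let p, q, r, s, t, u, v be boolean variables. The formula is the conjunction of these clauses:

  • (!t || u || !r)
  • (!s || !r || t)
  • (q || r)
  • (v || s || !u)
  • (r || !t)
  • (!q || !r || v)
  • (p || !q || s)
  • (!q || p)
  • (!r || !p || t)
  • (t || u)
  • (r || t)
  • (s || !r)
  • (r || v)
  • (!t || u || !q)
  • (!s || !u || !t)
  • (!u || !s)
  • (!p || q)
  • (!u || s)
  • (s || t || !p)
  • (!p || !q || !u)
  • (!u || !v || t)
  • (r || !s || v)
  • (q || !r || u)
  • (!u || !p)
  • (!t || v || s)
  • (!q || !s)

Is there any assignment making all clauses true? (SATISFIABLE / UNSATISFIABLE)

UNSATISFIABLE

r = True:
  propagation gives s=True, t=True, u=True; an empty clause results — contradiction.
r = False:
  propagation gives q=True, t=False; an empty clause results — contradiction.
Every branch closes, so no satisfying assignment exists.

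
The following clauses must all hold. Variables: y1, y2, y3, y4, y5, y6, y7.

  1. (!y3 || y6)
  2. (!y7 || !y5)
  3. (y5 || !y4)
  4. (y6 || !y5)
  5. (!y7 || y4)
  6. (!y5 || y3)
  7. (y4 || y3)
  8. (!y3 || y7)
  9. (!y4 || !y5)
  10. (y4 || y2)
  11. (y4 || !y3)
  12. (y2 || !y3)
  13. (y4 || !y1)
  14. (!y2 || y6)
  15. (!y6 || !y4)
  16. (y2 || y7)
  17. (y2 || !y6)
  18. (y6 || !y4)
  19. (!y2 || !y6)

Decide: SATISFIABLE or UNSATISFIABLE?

y4 = True:
  propagation gives y5=True; an empty clause results — contradiction.
y4 = False:
  propagation gives y7=False, y3=True; an empty clause results — contradiction.
Every branch closes, so no satisfying assignment exists.

UNSATISFIABLE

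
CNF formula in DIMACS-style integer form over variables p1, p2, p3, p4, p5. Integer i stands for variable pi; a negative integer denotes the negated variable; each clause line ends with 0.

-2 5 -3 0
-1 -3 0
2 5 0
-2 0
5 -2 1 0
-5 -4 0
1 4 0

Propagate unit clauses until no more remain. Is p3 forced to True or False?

False

Unit clause (~p2) sets p2 = False.
(p2 | p5): since p2 = False, the clause reduces to (p5). p5 = True.
From (~p4 | ~p5) and p5 = True: p4 = False.
From (p1 | p4) and p4 = False: p1 = True.
(~p3 | ~p1) with p1 = True leaves only ~p3, so p3 = False.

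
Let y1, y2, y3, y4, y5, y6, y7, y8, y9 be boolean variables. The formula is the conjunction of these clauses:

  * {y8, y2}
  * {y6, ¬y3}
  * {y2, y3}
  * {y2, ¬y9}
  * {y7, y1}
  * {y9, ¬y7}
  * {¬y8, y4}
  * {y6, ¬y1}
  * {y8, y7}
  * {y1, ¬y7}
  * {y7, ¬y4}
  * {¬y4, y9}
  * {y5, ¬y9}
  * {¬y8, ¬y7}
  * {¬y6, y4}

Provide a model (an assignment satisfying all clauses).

Pure literal: y2 appears only positively; assign y2 = True.
y5 occurs only positively in the remaining clauses — set y5 = True.
Try y1 = True.
  then y6 is forced to True.
  then y4 is forced to True.
  then y7 is forced to True.
  then y9 is forced to True.
  then y8 is forced to False.
y3 is now unconstrained; take y3 = True.

y1=True, y2=True, y3=True, y4=True, y5=True, y6=True, y7=True, y8=False, y9=True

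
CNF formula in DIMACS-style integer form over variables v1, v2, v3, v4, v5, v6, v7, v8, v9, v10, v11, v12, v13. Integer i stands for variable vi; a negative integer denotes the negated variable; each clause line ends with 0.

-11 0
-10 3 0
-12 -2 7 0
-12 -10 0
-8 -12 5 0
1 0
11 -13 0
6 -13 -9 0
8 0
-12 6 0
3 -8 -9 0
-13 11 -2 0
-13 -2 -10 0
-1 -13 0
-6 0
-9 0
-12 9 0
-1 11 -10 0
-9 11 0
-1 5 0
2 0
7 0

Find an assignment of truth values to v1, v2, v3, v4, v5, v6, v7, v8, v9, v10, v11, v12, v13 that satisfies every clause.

(NOT v11) is a unit clause, so v11 = False.
(v1) is a unit clause, so v1 = True.
(NOT v13) is a unit clause, so v13 = False.
(v8) is a unit clause, so v8 = True.
The clause (NOT v6) is unit: v6 must be False.
(NOT v12) is a unit clause, so v12 = False.
The clause (NOT v9) is unit: v9 must be False.
The clause (NOT v10) is unit: v10 must be False.
The clause (v5) is unit: v5 must be True.
Unit propagation: (v2) forces v2 = True.
The clause (v7) is unit: v7 must be True.
v3, v4 are now unconstrained; take v3 = True, v4 = False.

v1=T  v2=T  v3=T  v4=F  v5=T  v6=F  v7=T  v8=T  v9=F  v10=F  v11=F  v12=F  v13=F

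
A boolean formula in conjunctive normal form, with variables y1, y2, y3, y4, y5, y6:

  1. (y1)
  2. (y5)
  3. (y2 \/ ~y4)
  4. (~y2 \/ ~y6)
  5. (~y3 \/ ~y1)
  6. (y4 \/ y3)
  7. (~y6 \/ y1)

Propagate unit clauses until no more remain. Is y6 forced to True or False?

Unit clause (y1) sets y1 = True.
Unit clause (y5) sets y5 = True.
(~y1 \/ ~y3): since y1 = True, the clause reduces to (~y3). y3 = False.
(y3 \/ y4): since y3 = False, the clause reduces to (y4). y4 = True.
(~y4 \/ y2) with y4 = True leaves only y2, so y2 = True.
(~y6 \/ ~y2) with y2 = True leaves only ~y6, so y6 = False.

False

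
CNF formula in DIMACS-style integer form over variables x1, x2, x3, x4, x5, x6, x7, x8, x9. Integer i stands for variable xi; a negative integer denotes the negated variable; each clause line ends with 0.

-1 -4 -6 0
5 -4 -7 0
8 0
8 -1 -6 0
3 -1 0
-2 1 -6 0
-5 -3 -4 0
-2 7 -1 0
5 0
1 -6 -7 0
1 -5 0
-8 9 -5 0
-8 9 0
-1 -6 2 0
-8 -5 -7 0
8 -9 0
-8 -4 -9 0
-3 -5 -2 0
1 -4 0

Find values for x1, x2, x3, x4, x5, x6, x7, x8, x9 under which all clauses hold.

x1 = T, x2 = F, x3 = T, x4 = F, x5 = T, x6 = F, x7 = F, x8 = T, x9 = T

Check each clause:
  1. (NOT x1 OR NOT x4 OR NOT x6) — NOT x6 is true.
  2. (NOT x4 OR NOT x7 OR x5) — NOT x7 is true.
  3. (x8) — x8 is true.
  4. (x8 OR NOT x1 OR NOT x6) — x8 is true.
  5. (x3 OR NOT x1) — x3 is true.
  6. (NOT x6 OR NOT x2 OR x1) — x1 is true.
  7. (NOT x3 OR NOT x5 OR NOT x4) — NOT x4 is true.
  8. (NOT x2 OR x7 OR NOT x1) — NOT x2 is true.
  9. (x5) — x5 is true.
  10. (NOT x7 OR NOT x6 OR x1) — x1 is true.
  11. (NOT x5 OR x1) — x1 is true.
  12. (NOT x5 OR x9 OR NOT x8) — x9 is true.
  13. (NOT x8 OR x9) — x9 is true.
  14. (NOT x6 OR NOT x1 OR x2) — NOT x6 is true.
  15. (NOT x7 OR NOT x8 OR NOT x5) — NOT x7 is true.
  16. (NOT x9 OR x8) — x8 is true.
  17. (NOT x8 OR NOT x4 OR NOT x9) — NOT x4 is true.
  18. (NOT x3 OR NOT x5 OR NOT x2) — NOT x2 is true.
  19. (x1 OR NOT x4) — x1 is true.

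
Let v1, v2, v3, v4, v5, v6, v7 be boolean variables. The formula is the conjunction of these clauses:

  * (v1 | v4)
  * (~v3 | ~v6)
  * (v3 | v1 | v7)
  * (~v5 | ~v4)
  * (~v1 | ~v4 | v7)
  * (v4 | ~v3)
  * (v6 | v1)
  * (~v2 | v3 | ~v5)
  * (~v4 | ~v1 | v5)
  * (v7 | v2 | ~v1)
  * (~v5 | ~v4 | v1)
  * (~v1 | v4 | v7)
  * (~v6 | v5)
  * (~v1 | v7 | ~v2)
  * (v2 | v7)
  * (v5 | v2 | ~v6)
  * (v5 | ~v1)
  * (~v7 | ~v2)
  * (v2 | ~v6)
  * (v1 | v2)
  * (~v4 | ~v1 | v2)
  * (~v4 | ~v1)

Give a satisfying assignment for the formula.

v1=T, v2=F, v3=F, v4=F, v5=T, v6=F, v7=T

Try v1 = True.
  then v5 is forced to True.
  then v4 is forced to False.
  then v3 is forced to False.
  then v2 is forced to False.
  then v7 is forced to True.
  then v6 is forced to False.
Every clause has at least one true literal under this assignment.
Check each clause:
  1. (v1 | v4) — v1 is true.
  2. (~v3 | ~v6) — ~v6 is true.
  3. (v1 | v7 | v3) — v1 is true.
  4. (~v5 | ~v4) — ~v4 is true.
  5. (v7 | ~v4 | ~v1) — ~v4 is true.
  6. (~v3 | v4) — ~v3 is true.
  7. (v1 | v6) — v1 is true.
  8. (~v5 | ~v2 | v3) — ~v2 is true.
  9. (~v4 | ~v1 | v5) — ~v4 is true.
  10. (v2 | v7 | ~v1) — v7 is true.
  11. (~v4 | ~v5 | v1) — v1 is true.
  12. (~v1 | v4 | v7) — v7 is true.
  13. (~v6 | v5) — ~v6 is true.
  14. (~v1 | v7 | ~v2) — v7 is true.
  15. (v2 | v7) — v7 is true.
  16. (v5 | ~v6 | v2) — ~v6 is true.
  17. (v5 | ~v1) — v5 is true.
  18. (~v7 | ~v2) — ~v2 is true.
  19. (v2 | ~v6) — ~v6 is true.
  20. (v1 | v2) — v1 is true.
  21. (v2 | ~v1 | ~v4) — ~v4 is true.
  22. (~v1 | ~v4) — ~v4 is true.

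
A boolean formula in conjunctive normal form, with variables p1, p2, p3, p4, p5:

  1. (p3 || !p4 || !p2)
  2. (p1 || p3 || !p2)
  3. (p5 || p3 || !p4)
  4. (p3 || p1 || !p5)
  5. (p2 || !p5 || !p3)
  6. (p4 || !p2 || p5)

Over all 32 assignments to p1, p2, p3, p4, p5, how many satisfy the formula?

15

Split on p3, then p2.
  p3=T, p2=T: p1 free; 3 ways for (p4,p5) × 2^1 = 6.
  p3=T, p2=F: remaining (p1,p4,p5) ∈ {(F,F,F); (F,T,F); (T,F,F); (T,T,F)} — 4.
  p3=F, p2=T: remaining (p1,p4,p5) ∈ {(T,F,T)} — 1.
  p3=F, p2=F: remaining (p1,p4,p5) ∈ {(F,F,F); (T,F,F); (T,F,T); (T,T,T)} — 4.
Total: 6 + 4 + 1 + 4 = 15.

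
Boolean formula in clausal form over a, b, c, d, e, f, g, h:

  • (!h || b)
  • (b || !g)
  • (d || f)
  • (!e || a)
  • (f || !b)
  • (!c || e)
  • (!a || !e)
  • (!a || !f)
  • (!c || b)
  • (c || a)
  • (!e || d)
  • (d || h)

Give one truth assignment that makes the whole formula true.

a=T, b=F, c=F, d=T, e=F, f=F, g=F, h=F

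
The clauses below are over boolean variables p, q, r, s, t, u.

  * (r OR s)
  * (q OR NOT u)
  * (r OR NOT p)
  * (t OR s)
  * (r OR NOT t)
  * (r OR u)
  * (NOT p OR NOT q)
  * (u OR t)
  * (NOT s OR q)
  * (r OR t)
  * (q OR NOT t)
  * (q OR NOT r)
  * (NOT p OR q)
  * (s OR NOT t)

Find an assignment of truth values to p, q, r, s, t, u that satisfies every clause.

p = 0  q = 1  r = 1  s = 1  t = 1  u = 1

p occurs only negated in the remaining clauses — set p = False.
Set q = True and propagate.
Try r = True.
Branch on s: take s = True.
The remaining clauses are satisfied by t = True, u = True.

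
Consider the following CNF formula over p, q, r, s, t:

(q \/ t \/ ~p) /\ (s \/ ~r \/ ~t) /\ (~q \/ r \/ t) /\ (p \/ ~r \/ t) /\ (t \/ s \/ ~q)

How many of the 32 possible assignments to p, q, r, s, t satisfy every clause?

15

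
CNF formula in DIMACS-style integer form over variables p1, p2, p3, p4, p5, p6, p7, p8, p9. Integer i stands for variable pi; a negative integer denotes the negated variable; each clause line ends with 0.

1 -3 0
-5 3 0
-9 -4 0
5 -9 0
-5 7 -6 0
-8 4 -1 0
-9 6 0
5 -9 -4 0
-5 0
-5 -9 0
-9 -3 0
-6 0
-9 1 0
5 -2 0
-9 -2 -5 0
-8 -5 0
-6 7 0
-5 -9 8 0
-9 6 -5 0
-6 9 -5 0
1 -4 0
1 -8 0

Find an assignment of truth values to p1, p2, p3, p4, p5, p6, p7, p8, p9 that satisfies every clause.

p1 = 0  p2 = 0  p3 = 0  p4 = 0  p5 = 0  p6 = 0  p7 = 0  p8 = 0  p9 = 0

Check each clause:
  1. (!p3 || p1) — !p3 is true.
  2. (p3 || !p5) — !p5 is true.
  3. (!p9 || !p4) — !p4 is true.
  4. (p5 || !p9) — !p9 is true.
  5. (p7 || !p6 || !p5) — !p6 is true.
  6. (!p8 || !p1 || p4) — !p8 is true.
  7. (!p9 || p6) — !p9 is true.
  8. (p5 || !p4 || !p9) — !p4 is true.
  9. (!p5) — !p5 is true.
  10. (!p9 || !p5) — !p5 is true.
  11. (!p3 || !p9) — !p3 is true.
  12. (!p6) — !p6 is true.
  13. (p1 || !p9) — !p9 is true.
  14. (!p2 || p5) — !p2 is true.
  15. (!p2 || !p5 || !p9) — !p5 is true.
  16. (!p5 || !p8) — !p8 is true.
  17. (p7 || !p6) — !p6 is true.
  18. (!p5 || !p9 || p8) — !p5 is true.
  19. (!p9 || p6 || !p5) — !p5 is true.
  20. (!p5 || p9 || !p6) — !p6 is true.
  21. (p1 || !p4) — !p4 is true.
  22. (!p8 || p1) — !p8 is true.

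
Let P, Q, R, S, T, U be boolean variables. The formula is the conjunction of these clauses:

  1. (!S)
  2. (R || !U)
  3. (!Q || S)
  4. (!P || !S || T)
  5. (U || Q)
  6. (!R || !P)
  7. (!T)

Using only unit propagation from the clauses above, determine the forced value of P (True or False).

(!S) is a unit clause: S = False.
(!Q || S) with S = False leaves only !Q, so Q = False.
(Q || U): since Q = False, the clause reduces to (U). U = True.
(R || !U) with U = True leaves only R, so R = True.
From (!P || !R) and R = True: P = False.

False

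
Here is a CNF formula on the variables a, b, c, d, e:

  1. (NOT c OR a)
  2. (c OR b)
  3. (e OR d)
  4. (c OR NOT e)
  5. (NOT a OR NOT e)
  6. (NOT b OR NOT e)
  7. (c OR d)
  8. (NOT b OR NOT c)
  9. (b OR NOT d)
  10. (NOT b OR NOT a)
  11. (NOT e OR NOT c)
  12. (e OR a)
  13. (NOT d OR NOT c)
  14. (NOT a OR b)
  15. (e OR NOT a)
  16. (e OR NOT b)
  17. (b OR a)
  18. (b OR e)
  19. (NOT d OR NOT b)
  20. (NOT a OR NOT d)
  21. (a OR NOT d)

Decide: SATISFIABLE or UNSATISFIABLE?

UNSATISFIABLE

b = True:
  propagation gives e=False; an empty clause results — contradiction.
b = False:
  propagation gives c=True, a=True; an empty clause results — contradiction.
Every branch closes, so no satisfying assignment exists.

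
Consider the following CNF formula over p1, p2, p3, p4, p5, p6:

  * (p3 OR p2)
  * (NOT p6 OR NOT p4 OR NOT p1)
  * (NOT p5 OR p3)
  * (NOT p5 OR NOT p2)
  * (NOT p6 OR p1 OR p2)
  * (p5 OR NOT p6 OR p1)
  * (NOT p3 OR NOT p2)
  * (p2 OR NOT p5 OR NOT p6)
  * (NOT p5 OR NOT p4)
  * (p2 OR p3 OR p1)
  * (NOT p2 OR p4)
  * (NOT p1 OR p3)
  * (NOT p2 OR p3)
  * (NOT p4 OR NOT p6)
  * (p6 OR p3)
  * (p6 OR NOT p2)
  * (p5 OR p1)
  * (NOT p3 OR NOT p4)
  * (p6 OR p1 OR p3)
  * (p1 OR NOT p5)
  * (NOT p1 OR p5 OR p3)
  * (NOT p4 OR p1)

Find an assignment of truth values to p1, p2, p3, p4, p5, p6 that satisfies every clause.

Branch on p1: take p1 = True.
  then p3 is forced to True.
  then p2 is forced to False.
  then p4 is forced to False.
Branch on p5: take p5 = True.
  then p6 is forced to False.
Every clause has at least one true literal under this assignment.
Check each clause:
  1. (p3 OR p2) — p3 is true.
  2. (NOT p4 OR NOT p1 OR NOT p6) — NOT p6 is true.
  3. (p3 OR NOT p5) — p3 is true.
  4. (NOT p5 OR NOT p2) — NOT p2 is true.
  5. (p1 OR p2 OR NOT p6) — p1 is true.
  6. (p1 OR NOT p6 OR p5) — p1 is true.
  7. (NOT p2 OR NOT p3) — NOT p2 is true.
  8. (p2 OR NOT p6 OR NOT p5) — NOT p6 is true.
  9. (NOT p4 OR NOT p5) — NOT p4 is true.
  10. (p3 OR p2 OR p1) — p1 is true.
  11. (NOT p2 OR p4) — NOT p2 is true.
  12. (p3 OR NOT p1) — p3 is true.
  13. (NOT p2 OR p3) — p3 is true.
  14. (NOT p4 OR NOT p6) — NOT p6 is true.
  15. (p6 OR p3) — p3 is true.
  16. (p6 OR NOT p2) — NOT p2 is true.
  17. (p1 OR p5) — p1 is true.
  18. (NOT p4 OR NOT p3) — NOT p4 is true.
  19. (p3 OR p1 OR p6) — p1 is true.
  20. (p1 OR NOT p5) — p1 is true.
  21. (NOT p1 OR p3 OR p5) — p3 is true.
  22. (NOT p4 OR p1) — p1 is true.

p1=T, p2=F, p3=T, p4=F, p5=T, p6=F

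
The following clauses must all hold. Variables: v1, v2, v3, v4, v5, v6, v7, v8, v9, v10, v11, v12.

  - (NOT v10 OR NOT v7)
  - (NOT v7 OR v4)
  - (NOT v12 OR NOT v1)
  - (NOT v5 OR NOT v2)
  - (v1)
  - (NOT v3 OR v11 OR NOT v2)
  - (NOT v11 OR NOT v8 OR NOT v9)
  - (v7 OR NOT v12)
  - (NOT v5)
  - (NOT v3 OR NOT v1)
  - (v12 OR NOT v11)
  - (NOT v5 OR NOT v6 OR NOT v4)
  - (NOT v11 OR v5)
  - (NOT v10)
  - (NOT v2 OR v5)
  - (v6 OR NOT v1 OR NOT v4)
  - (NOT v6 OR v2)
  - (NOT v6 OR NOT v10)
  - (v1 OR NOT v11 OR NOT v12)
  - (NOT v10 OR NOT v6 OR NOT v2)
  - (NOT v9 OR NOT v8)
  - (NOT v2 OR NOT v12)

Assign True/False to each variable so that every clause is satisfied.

v1=T  v2=F  v3=F  v4=F  v5=F  v6=F  v7=F  v8=F  v9=T  v10=F  v11=F  v12=F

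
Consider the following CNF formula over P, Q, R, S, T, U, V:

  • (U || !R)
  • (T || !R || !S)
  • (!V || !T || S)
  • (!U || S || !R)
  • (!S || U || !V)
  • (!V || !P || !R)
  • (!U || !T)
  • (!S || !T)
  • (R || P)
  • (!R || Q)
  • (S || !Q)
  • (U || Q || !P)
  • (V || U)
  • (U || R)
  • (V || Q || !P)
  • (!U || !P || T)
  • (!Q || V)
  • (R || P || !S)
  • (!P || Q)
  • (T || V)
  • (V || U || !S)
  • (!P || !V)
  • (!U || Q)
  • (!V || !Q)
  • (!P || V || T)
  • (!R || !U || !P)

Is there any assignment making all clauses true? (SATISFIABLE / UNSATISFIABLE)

U = True:
  propagation gives T=False, P=False, R=True, S=False; an empty clause results — contradiction.
U = False:
  propagation gives R=False; an empty clause results — contradiction.
Every branch closes, so no satisfying assignment exists.

UNSATISFIABLE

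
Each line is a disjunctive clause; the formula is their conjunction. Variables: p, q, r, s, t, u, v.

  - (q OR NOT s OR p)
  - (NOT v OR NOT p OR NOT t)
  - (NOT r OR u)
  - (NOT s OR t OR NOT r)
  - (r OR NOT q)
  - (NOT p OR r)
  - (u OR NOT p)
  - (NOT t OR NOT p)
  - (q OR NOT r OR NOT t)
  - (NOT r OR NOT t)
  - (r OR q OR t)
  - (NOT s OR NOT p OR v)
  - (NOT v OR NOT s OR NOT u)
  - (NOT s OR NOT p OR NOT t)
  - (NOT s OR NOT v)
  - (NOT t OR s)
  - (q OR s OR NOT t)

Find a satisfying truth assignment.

p=False, q=True, r=True, s=False, t=False, u=True, v=True

Check each clause:
  1. (p OR NOT s OR q) — q is true.
  2. (NOT t OR NOT p OR NOT v) — NOT t is true.
  3. (NOT r OR u) — u is true.
  4. (t OR NOT s OR NOT r) — NOT s is true.
  5. (r OR NOT q) — r is true.
  6. (NOT p OR r) — r is true.
  7. (NOT p OR u) — u is true.
  8. (NOT t OR NOT p) — NOT t is true.
  9. (NOT r OR NOT t OR q) — q is true.
  10. (NOT t OR NOT r) — NOT t is true.
  11. (t OR q OR r) — q is true.
  12. (NOT p OR v OR NOT s) — NOT s is true.
  13. (NOT v OR NOT u OR NOT s) — NOT s is true.
  14. (NOT s OR NOT t OR NOT p) — NOT t is true.
  15. (NOT s OR NOT v) — NOT s is true.
  16. (s OR NOT t) — NOT t is true.
  17. (s OR q OR NOT t) — q is true.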